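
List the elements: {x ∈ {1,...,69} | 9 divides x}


Checking each candidate:
Condition: multiples of 9 in {1,...,69}
Result = {9, 18, 27, 36, 45, 54, 63}

{9, 18, 27, 36, 45, 54, 63}


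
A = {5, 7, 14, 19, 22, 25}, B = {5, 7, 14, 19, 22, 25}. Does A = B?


Two sets are equal iff they have exactly the same elements.
A = {5, 7, 14, 19, 22, 25}
B = {5, 7, 14, 19, 22, 25}
Same elements → A = B

Yes, A = B


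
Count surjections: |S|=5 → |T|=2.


n = |S| = 5, k = |T| = 2. Surjections via inclusion-exclusion:
S(n,k) = Σ(-1)^i × C(k,i) × (k-i)^n, i=0 to k
i=0: (-1)^0×C(2,0)×2^5 = 32
i=1: (-1)^1×C(2,1)×1^5 = -2
i=2: (-1)^2×C(2,2)×0^5 = 0
Total = 30

Number of surjections = 30


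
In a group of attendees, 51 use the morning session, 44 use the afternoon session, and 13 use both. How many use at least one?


|A ∪ B| = |A| + |B| - |A ∩ B|
= 51 + 44 - 13
= 82

|A ∪ B| = 82


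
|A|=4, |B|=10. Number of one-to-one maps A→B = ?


An injection sends each of |A| = 4 inputs to a distinct output in B.
# injections = |B|·(|B|-1)·…·(|B|-|A|+1) = 10! / (10 - 4)!
= 10 × 9 × 8 × 7
= 5040

Number of injections = 5040


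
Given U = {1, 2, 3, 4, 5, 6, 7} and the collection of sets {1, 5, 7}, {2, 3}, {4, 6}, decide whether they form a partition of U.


A partition requires: (1) non-empty parts, (2) pairwise disjoint, (3) union = U
Parts: {1, 5, 7}, {2, 3}, {4, 6}
Union of parts: {1, 2, 3, 4, 5, 6, 7}
U = {1, 2, 3, 4, 5, 6, 7}
All non-empty? True
Pairwise disjoint? True
Covers U? True

Yes, valid partition


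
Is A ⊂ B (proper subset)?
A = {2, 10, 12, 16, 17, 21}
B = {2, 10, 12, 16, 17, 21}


A ⊂ B requires: A ⊆ B AND A ≠ B.
A ⊆ B? Yes
A = B? Yes
A = B, so A is not a PROPER subset.

No, A is not a proper subset of B


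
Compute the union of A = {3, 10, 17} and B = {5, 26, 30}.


A ∪ B = all elements in A or B (or both)
A = {3, 10, 17}
B = {5, 26, 30}
A ∪ B = {3, 5, 10, 17, 26, 30}

A ∪ B = {3, 5, 10, 17, 26, 30}


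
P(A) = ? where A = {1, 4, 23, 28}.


|A| = 4, so |P(A)| = 2^4 = 16
Enumerate subsets by cardinality (0 to 4):
∅, {1}, {4}, {23}, {28}, {1, 4}, {1, 23}, {1, 28}, {4, 23}, {4, 28}, {23, 28}, {1, 4, 23}, {1, 4, 28}, {1, 23, 28}, {4, 23, 28}, {1, 4, 23, 28}

P(A) has 16 subsets: ∅, {1}, {4}, {23}, {28}, {1, 4}, {1, 23}, {1, 28}, {4, 23}, {4, 28}, {23, 28}, {1, 4, 23}, {1, 4, 28}, {1, 23, 28}, {4, 23, 28}, {1, 4, 23, 28}


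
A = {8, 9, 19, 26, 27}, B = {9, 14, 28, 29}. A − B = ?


A \ B = elements in A but not in B
A = {8, 9, 19, 26, 27}
B = {9, 14, 28, 29}
Remove from A any elements in B
A \ B = {8, 19, 26, 27}

A \ B = {8, 19, 26, 27}


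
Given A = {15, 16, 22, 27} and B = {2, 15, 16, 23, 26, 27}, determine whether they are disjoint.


Disjoint means A ∩ B = ∅.
A ∩ B = {15, 16, 27}
A ∩ B ≠ ∅, so A and B are NOT disjoint.

No, A and B are not disjoint (A ∩ B = {15, 16, 27})


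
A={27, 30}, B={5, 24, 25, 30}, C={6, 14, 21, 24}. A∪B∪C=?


A ∪ B = {5, 24, 25, 27, 30}
(A ∪ B) ∪ C = {5, 6, 14, 21, 24, 25, 27, 30}

A ∪ B ∪ C = {5, 6, 14, 21, 24, 25, 27, 30}


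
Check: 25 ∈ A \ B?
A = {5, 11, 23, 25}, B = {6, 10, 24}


A = {5, 11, 23, 25}, B = {6, 10, 24}
A \ B = elements in A but not in B
A \ B = {5, 11, 23, 25}
Checking if 25 ∈ A \ B
25 is in A \ B → True

25 ∈ A \ B


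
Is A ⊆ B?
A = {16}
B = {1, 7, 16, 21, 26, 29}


A ⊆ B means every element of A is in B.
All elements of A are in B.
So A ⊆ B.

Yes, A ⊆ B


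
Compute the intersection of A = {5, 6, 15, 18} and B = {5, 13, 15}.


A ∩ B = elements in both A and B
A = {5, 6, 15, 18}
B = {5, 13, 15}
A ∩ B = {5, 15}

A ∩ B = {5, 15}


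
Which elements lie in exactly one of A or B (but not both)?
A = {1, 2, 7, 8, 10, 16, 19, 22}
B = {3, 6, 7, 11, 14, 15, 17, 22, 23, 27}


A △ B = (A \ B) ∪ (B \ A) = elements in exactly one of A or B
A \ B = {1, 2, 8, 10, 16, 19}
B \ A = {3, 6, 11, 14, 15, 17, 23, 27}
A △ B = {1, 2, 3, 6, 8, 10, 11, 14, 15, 16, 17, 19, 23, 27}

A △ B = {1, 2, 3, 6, 8, 10, 11, 14, 15, 16, 17, 19, 23, 27}


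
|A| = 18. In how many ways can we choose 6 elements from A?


C(n,k) = n! / (k!(n-k)!)
C(18,6) = 18! / (6!12!)
= 18564

C(18,6) = 18564


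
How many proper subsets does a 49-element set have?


Total subsets = 2^n = 2^49 = 562949953421312
Proper subsets exclude the set itself: 2^n - 1
= 562949953421312 - 1
= 562949953421311

Number of proper subsets = 562949953421311


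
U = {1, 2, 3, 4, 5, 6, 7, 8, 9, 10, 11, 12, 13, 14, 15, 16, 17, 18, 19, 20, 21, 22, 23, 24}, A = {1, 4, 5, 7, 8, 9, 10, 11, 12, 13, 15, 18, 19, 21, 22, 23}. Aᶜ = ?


Aᶜ = U \ A = elements in U but not in A
U = {1, 2, 3, 4, 5, 6, 7, 8, 9, 10, 11, 12, 13, 14, 15, 16, 17, 18, 19, 20, 21, 22, 23, 24}
A = {1, 4, 5, 7, 8, 9, 10, 11, 12, 13, 15, 18, 19, 21, 22, 23}
Aᶜ = {2, 3, 6, 14, 16, 17, 20, 24}

Aᶜ = {2, 3, 6, 14, 16, 17, 20, 24}


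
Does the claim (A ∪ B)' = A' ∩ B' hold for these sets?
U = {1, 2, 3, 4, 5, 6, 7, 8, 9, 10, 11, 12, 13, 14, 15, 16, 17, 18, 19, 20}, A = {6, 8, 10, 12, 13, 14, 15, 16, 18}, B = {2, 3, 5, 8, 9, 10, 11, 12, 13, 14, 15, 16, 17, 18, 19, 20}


LHS: A ∪ B = {2, 3, 5, 6, 8, 9, 10, 11, 12, 13, 14, 15, 16, 17, 18, 19, 20}
(A ∪ B)' = U \ (A ∪ B) = {1, 4, 7}
A' = {1, 2, 3, 4, 5, 7, 9, 11, 17, 19, 20}, B' = {1, 4, 6, 7}
Claimed RHS: A' ∩ B' = {1, 4, 7}
Identity is VALID: LHS = RHS = {1, 4, 7} ✓

Identity is valid. (A ∪ B)' = A' ∩ B' = {1, 4, 7}


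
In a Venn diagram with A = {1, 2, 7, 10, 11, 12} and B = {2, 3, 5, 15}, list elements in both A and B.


A = {1, 2, 7, 10, 11, 12}
B = {2, 3, 5, 15}
Region: in both A and B
Elements: {2}

Elements in both A and B: {2}


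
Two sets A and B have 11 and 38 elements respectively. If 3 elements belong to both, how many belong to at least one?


|A ∪ B| = |A| + |B| - |A ∩ B|
= 11 + 38 - 3
= 46

|A ∪ B| = 46


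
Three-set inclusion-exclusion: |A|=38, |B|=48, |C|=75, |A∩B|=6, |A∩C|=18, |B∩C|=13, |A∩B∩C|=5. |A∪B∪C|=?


|A∪B∪C| = |A|+|B|+|C| - |A∩B|-|A∩C|-|B∩C| + |A∩B∩C|
= 38+48+75 - 6-18-13 + 5
= 161 - 37 + 5
= 129

|A ∪ B ∪ C| = 129


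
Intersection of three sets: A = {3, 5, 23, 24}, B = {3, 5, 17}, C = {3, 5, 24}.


A ∩ B = {3, 5}
(A ∩ B) ∩ C = {3, 5}

A ∩ B ∩ C = {3, 5}


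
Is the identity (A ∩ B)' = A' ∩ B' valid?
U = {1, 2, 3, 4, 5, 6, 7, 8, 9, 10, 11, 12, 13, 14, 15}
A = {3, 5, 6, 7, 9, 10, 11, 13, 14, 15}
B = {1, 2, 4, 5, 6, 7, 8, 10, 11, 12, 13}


LHS: A ∩ B = {5, 6, 7, 10, 11, 13}
(A ∩ B)' = U \ (A ∩ B) = {1, 2, 3, 4, 8, 9, 12, 14, 15}
A' = {1, 2, 4, 8, 12}, B' = {3, 9, 14, 15}
Claimed RHS: A' ∩ B' = ∅
Identity is INVALID: LHS = {1, 2, 3, 4, 8, 9, 12, 14, 15} but the RHS claimed here equals ∅. The correct form is (A ∩ B)' = A' ∪ B'.

Identity is invalid: (A ∩ B)' = {1, 2, 3, 4, 8, 9, 12, 14, 15} but A' ∩ B' = ∅. The correct De Morgan law is (A ∩ B)' = A' ∪ B'.


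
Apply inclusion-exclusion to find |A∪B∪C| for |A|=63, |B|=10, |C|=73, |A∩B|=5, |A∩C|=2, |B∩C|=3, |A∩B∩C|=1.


|A∪B∪C| = |A|+|B|+|C| - |A∩B|-|A∩C|-|B∩C| + |A∩B∩C|
= 63+10+73 - 5-2-3 + 1
= 146 - 10 + 1
= 137

|A ∪ B ∪ C| = 137


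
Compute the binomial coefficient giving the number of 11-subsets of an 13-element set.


C(n,k) = n! / (k!(n-k)!)
C(13,11) = 13! / (11!2!)
= 78

C(13,11) = 78


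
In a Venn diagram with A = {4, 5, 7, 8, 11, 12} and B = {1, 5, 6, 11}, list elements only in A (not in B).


A = {4, 5, 7, 8, 11, 12}
B = {1, 5, 6, 11}
Region: only in A (not in B)
Elements: {4, 7, 8, 12}

Elements only in A (not in B): {4, 7, 8, 12}


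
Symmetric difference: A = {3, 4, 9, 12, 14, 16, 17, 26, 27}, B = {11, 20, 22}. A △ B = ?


A △ B = (A \ B) ∪ (B \ A) = elements in exactly one of A or B
A \ B = {3, 4, 9, 12, 14, 16, 17, 26, 27}
B \ A = {11, 20, 22}
A △ B = {3, 4, 9, 11, 12, 14, 16, 17, 20, 22, 26, 27}

A △ B = {3, 4, 9, 11, 12, 14, 16, 17, 20, 22, 26, 27}


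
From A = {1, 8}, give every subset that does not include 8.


A subset of A that omits 8 is a subset of A \ {8}, so there are 2^(n-1) = 2^1 = 2 of them.
Subsets excluding 8: ∅, {1}

Subsets excluding 8 (2 total): ∅, {1}


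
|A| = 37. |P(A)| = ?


Number of subsets = 2^n
= 2^37
= 137438953472

|P(A)| = 137438953472


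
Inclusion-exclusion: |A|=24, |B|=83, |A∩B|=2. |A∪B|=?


|A ∪ B| = |A| + |B| - |A ∩ B|
= 24 + 83 - 2
= 105

|A ∪ B| = 105


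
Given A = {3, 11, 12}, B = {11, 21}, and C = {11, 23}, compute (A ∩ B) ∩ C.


A ∩ B = {11}
(A ∩ B) ∩ C = {11}

A ∩ B ∩ C = {11}


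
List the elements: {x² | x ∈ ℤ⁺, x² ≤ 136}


Checking each candidate:
Condition: positive perfect squares ≤ 136
Result = {1, 4, 9, 16, 25, 36, 49, 64, 81, 100, 121}

{1, 4, 9, 16, 25, 36, 49, 64, 81, 100, 121}


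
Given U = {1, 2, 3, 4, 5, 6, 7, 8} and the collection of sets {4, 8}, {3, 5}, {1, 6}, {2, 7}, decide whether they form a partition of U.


A partition requires: (1) non-empty parts, (2) pairwise disjoint, (3) union = U
Parts: {4, 8}, {3, 5}, {1, 6}, {2, 7}
Union of parts: {1, 2, 3, 4, 5, 6, 7, 8}
U = {1, 2, 3, 4, 5, 6, 7, 8}
All non-empty? True
Pairwise disjoint? True
Covers U? True

Yes, valid partition


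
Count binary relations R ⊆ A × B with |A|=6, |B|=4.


A relation from A to B is any subset of A × B.
|A × B| = 6 × 4 = 24
# relations = 2^|A × B| = 2^24 = 16777216

Number of relations = 16777216


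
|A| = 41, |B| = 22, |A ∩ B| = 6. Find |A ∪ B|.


|A ∪ B| = |A| + |B| - |A ∩ B|
= 41 + 22 - 6
= 57

|A ∪ B| = 57


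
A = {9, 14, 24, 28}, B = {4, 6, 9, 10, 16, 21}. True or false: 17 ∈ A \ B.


A = {9, 14, 24, 28}, B = {4, 6, 9, 10, 16, 21}
A \ B = elements in A but not in B
A \ B = {14, 24, 28}
Checking if 17 ∈ A \ B
17 is not in A \ B → False

17 ∉ A \ B


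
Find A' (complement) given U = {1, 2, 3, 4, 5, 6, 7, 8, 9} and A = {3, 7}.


Aᶜ = U \ A = elements in U but not in A
U = {1, 2, 3, 4, 5, 6, 7, 8, 9}
A = {3, 7}
Aᶜ = {1, 2, 4, 5, 6, 8, 9}

Aᶜ = {1, 2, 4, 5, 6, 8, 9}


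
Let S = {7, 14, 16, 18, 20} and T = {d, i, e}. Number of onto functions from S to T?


n = |S| = 5, k = |T| = 3. Surjections via inclusion-exclusion:
S(n,k) = Σ(-1)^i × C(k,i) × (k-i)^n, i=0 to k
i=0: (-1)^0×C(3,0)×3^5 = 243
i=1: (-1)^1×C(3,1)×2^5 = -96
i=2: (-1)^2×C(3,2)×1^5 = 3
i=3: (-1)^3×C(3,3)×0^5 = 0
Total = 150

Number of surjections = 150


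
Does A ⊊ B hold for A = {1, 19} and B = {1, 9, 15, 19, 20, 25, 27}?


A ⊂ B requires: A ⊆ B AND A ≠ B.
A ⊆ B? Yes
A = B? No
A ⊂ B: Yes (A is a proper subset of B)

Yes, A ⊂ B


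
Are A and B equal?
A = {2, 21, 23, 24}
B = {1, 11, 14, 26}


Two sets are equal iff they have exactly the same elements.
A = {2, 21, 23, 24}
B = {1, 11, 14, 26}
Differences: {1, 2, 11, 14, 21, 23, 24, 26}
A ≠ B

No, A ≠ B


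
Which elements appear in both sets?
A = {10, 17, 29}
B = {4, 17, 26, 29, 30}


A ∩ B = elements in both A and B
A = {10, 17, 29}
B = {4, 17, 26, 29, 30}
A ∩ B = {17, 29}

A ∩ B = {17, 29}


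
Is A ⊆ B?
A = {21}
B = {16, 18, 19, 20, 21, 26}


A ⊆ B means every element of A is in B.
All elements of A are in B.
So A ⊆ B.

Yes, A ⊆ B


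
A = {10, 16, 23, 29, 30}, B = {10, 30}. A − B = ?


A \ B = elements in A but not in B
A = {10, 16, 23, 29, 30}
B = {10, 30}
Remove from A any elements in B
A \ B = {16, 23, 29}

A \ B = {16, 23, 29}


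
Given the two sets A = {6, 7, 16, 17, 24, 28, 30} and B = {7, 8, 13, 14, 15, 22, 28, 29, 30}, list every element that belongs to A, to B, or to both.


A ∪ B = all elements in A or B (or both)
A = {6, 7, 16, 17, 24, 28, 30}
B = {7, 8, 13, 14, 15, 22, 28, 29, 30}
A ∪ B = {6, 7, 8, 13, 14, 15, 16, 17, 22, 24, 28, 29, 30}

A ∪ B = {6, 7, 8, 13, 14, 15, 16, 17, 22, 24, 28, 29, 30}


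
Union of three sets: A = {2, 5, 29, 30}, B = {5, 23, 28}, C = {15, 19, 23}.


A ∪ B = {2, 5, 23, 28, 29, 30}
(A ∪ B) ∪ C = {2, 5, 15, 19, 23, 28, 29, 30}

A ∪ B ∪ C = {2, 5, 15, 19, 23, 28, 29, 30}


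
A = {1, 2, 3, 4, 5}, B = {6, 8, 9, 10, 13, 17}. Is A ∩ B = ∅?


Disjoint means A ∩ B = ∅.
A ∩ B = ∅
A ∩ B = ∅, so A and B are disjoint.

Yes, A and B are disjoint


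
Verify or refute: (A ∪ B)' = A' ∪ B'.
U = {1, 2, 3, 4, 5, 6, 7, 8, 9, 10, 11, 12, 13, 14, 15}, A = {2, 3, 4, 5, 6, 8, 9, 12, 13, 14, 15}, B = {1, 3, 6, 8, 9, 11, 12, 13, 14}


LHS: A ∪ B = {1, 2, 3, 4, 5, 6, 8, 9, 11, 12, 13, 14, 15}
(A ∪ B)' = U \ (A ∪ B) = {7, 10}
A' = {1, 7, 10, 11}, B' = {2, 4, 5, 7, 10, 15}
Claimed RHS: A' ∪ B' = {1, 2, 4, 5, 7, 10, 11, 15}
Identity is INVALID: LHS = {7, 10} but the RHS claimed here equals {1, 2, 4, 5, 7, 10, 11, 15}. The correct form is (A ∪ B)' = A' ∩ B'.

Identity is invalid: (A ∪ B)' = {7, 10} but A' ∪ B' = {1, 2, 4, 5, 7, 10, 11, 15}. The correct De Morgan law is (A ∪ B)' = A' ∩ B'.


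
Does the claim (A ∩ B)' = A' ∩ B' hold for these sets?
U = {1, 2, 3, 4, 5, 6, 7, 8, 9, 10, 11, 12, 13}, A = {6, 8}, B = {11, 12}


LHS: A ∩ B = ∅
(A ∩ B)' = U \ (A ∩ B) = {1, 2, 3, 4, 5, 6, 7, 8, 9, 10, 11, 12, 13}
A' = {1, 2, 3, 4, 5, 7, 9, 10, 11, 12, 13}, B' = {1, 2, 3, 4, 5, 6, 7, 8, 9, 10, 13}
Claimed RHS: A' ∩ B' = {1, 2, 3, 4, 5, 7, 9, 10, 13}
Identity is INVALID: LHS = {1, 2, 3, 4, 5, 6, 7, 8, 9, 10, 11, 12, 13} but the RHS claimed here equals {1, 2, 3, 4, 5, 7, 9, 10, 13}. The correct form is (A ∩ B)' = A' ∪ B'.

Identity is invalid: (A ∩ B)' = {1, 2, 3, 4, 5, 6, 7, 8, 9, 10, 11, 12, 13} but A' ∩ B' = {1, 2, 3, 4, 5, 7, 9, 10, 13}. The correct De Morgan law is (A ∩ B)' = A' ∪ B'.


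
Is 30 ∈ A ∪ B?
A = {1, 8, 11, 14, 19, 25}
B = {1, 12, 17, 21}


A = {1, 8, 11, 14, 19, 25}, B = {1, 12, 17, 21}
A ∪ B = all elements in A or B
A ∪ B = {1, 8, 11, 12, 14, 17, 19, 21, 25}
Checking if 30 ∈ A ∪ B
30 is not in A ∪ B → False

30 ∉ A ∪ B


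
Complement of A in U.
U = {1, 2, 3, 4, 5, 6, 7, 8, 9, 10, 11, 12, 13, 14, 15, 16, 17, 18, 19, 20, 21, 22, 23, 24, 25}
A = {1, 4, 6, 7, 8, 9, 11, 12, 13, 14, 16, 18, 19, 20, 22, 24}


Aᶜ = U \ A = elements in U but not in A
U = {1, 2, 3, 4, 5, 6, 7, 8, 9, 10, 11, 12, 13, 14, 15, 16, 17, 18, 19, 20, 21, 22, 23, 24, 25}
A = {1, 4, 6, 7, 8, 9, 11, 12, 13, 14, 16, 18, 19, 20, 22, 24}
Aᶜ = {2, 3, 5, 10, 15, 17, 21, 23, 25}

Aᶜ = {2, 3, 5, 10, 15, 17, 21, 23, 25}


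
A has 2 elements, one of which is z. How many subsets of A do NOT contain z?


Subsets of A avoiding z are subsets of A \ {z}, which has 1 elements.
Count = 2^(n-1) = 2^1
= 2

Number of subsets avoiding z = 2


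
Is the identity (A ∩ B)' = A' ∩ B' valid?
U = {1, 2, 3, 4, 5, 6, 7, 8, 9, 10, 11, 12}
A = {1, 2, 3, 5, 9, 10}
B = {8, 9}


LHS: A ∩ B = {9}
(A ∩ B)' = U \ (A ∩ B) = {1, 2, 3, 4, 5, 6, 7, 8, 10, 11, 12}
A' = {4, 6, 7, 8, 11, 12}, B' = {1, 2, 3, 4, 5, 6, 7, 10, 11, 12}
Claimed RHS: A' ∩ B' = {4, 6, 7, 11, 12}
Identity is INVALID: LHS = {1, 2, 3, 4, 5, 6, 7, 8, 10, 11, 12} but the RHS claimed here equals {4, 6, 7, 11, 12}. The correct form is (A ∩ B)' = A' ∪ B'.

Identity is invalid: (A ∩ B)' = {1, 2, 3, 4, 5, 6, 7, 8, 10, 11, 12} but A' ∩ B' = {4, 6, 7, 11, 12}. The correct De Morgan law is (A ∩ B)' = A' ∪ B'.


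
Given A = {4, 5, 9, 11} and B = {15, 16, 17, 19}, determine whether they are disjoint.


Disjoint means A ∩ B = ∅.
A ∩ B = ∅
A ∩ B = ∅, so A and B are disjoint.

Yes, A and B are disjoint


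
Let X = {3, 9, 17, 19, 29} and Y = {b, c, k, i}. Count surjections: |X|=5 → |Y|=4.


n = |X| = 5, k = |Y| = 4. Surjections via inclusion-exclusion:
S(n,k) = Σ(-1)^i × C(k,i) × (k-i)^n, i=0 to k
i=0: (-1)^0×C(4,0)×4^5 = 1024
i=1: (-1)^1×C(4,1)×3^5 = -972
i=2: (-1)^2×C(4,2)×2^5 = 192
i=3: (-1)^3×C(4,3)×1^5 = -4
i=4: (-1)^4×C(4,4)×0^5 = 0
Total = 240

Number of surjections = 240


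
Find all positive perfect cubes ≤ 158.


Checking each candidate:
Condition: positive perfect cubes ≤ 158
Result = {1, 8, 27, 64, 125}

{1, 8, 27, 64, 125}


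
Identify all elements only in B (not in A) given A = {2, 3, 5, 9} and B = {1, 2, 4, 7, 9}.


A = {2, 3, 5, 9}
B = {1, 2, 4, 7, 9}
Region: only in B (not in A)
Elements: {1, 4, 7}

Elements only in B (not in A): {1, 4, 7}


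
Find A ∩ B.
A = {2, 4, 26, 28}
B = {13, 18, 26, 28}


A ∩ B = elements in both A and B
A = {2, 4, 26, 28}
B = {13, 18, 26, 28}
A ∩ B = {26, 28}

A ∩ B = {26, 28}


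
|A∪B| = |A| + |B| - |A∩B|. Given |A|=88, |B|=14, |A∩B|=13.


|A ∪ B| = |A| + |B| - |A ∩ B|
= 88 + 14 - 13
= 89

|A ∪ B| = 89


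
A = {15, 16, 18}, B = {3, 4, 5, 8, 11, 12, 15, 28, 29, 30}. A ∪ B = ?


A ∪ B = all elements in A or B (or both)
A = {15, 16, 18}
B = {3, 4, 5, 8, 11, 12, 15, 28, 29, 30}
A ∪ B = {3, 4, 5, 8, 11, 12, 15, 16, 18, 28, 29, 30}

A ∪ B = {3, 4, 5, 8, 11, 12, 15, 16, 18, 28, 29, 30}


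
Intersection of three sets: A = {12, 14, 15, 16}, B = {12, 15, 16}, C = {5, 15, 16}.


A ∩ B = {12, 15, 16}
(A ∩ B) ∩ C = {15, 16}

A ∩ B ∩ C = {15, 16}


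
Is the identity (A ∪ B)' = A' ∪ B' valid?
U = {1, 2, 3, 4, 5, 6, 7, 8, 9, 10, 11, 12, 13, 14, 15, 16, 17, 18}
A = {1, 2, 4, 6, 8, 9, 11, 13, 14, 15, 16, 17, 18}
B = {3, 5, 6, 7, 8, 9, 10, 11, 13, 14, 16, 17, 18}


LHS: A ∪ B = {1, 2, 3, 4, 5, 6, 7, 8, 9, 10, 11, 13, 14, 15, 16, 17, 18}
(A ∪ B)' = U \ (A ∪ B) = {12}
A' = {3, 5, 7, 10, 12}, B' = {1, 2, 4, 12, 15}
Claimed RHS: A' ∪ B' = {1, 2, 3, 4, 5, 7, 10, 12, 15}
Identity is INVALID: LHS = {12} but the RHS claimed here equals {1, 2, 3, 4, 5, 7, 10, 12, 15}. The correct form is (A ∪ B)' = A' ∩ B'.

Identity is invalid: (A ∪ B)' = {12} but A' ∪ B' = {1, 2, 3, 4, 5, 7, 10, 12, 15}. The correct De Morgan law is (A ∪ B)' = A' ∩ B'.


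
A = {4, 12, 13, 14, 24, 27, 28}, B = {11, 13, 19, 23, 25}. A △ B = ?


A △ B = (A \ B) ∪ (B \ A) = elements in exactly one of A or B
A \ B = {4, 12, 14, 24, 27, 28}
B \ A = {11, 19, 23, 25}
A △ B = {4, 11, 12, 14, 19, 23, 24, 25, 27, 28}

A △ B = {4, 11, 12, 14, 19, 23, 24, 25, 27, 28}


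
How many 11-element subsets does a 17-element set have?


C(n,k) = n! / (k!(n-k)!)
C(17,11) = 17! / (11!6!)
= 12376

C(17,11) = 12376


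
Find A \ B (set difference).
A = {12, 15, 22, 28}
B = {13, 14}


A \ B = elements in A but not in B
A = {12, 15, 22, 28}
B = {13, 14}
Remove from A any elements in B
A \ B = {12, 15, 22, 28}

A \ B = {12, 15, 22, 28}


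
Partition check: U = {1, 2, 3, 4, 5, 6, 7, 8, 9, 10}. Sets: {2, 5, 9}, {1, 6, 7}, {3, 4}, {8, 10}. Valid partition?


A partition requires: (1) non-empty parts, (2) pairwise disjoint, (3) union = U
Parts: {2, 5, 9}, {1, 6, 7}, {3, 4}, {8, 10}
Union of parts: {1, 2, 3, 4, 5, 6, 7, 8, 9, 10}
U = {1, 2, 3, 4, 5, 6, 7, 8, 9, 10}
All non-empty? True
Pairwise disjoint? True
Covers U? True

Yes, valid partition


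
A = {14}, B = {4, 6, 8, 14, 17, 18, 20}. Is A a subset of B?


A ⊆ B means every element of A is in B.
All elements of A are in B.
So A ⊆ B.

Yes, A ⊆ B


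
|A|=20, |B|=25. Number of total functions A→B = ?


Each of |A| = 20 inputs maps to any of |B| = 25 outputs.
# functions = |B|^|A| = 25^20
= 9094947017729282379150390625

Number of functions = 9094947017729282379150390625


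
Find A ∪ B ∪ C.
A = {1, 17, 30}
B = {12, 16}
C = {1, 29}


A ∪ B = {1, 12, 16, 17, 30}
(A ∪ B) ∪ C = {1, 12, 16, 17, 29, 30}

A ∪ B ∪ C = {1, 12, 16, 17, 29, 30}


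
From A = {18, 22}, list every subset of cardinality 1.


|A| = 2, so A has C(2,1) = 2 subsets of size 1.
Enumerate by choosing 1 elements from A at a time:
{18}, {22}

1-element subsets (2 total): {18}, {22}


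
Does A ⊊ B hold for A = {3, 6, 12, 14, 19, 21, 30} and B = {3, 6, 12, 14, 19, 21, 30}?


A ⊂ B requires: A ⊆ B AND A ≠ B.
A ⊆ B? Yes
A = B? Yes
A = B, so A is not a PROPER subset.

No, A is not a proper subset of B


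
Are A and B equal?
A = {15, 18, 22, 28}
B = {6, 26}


Two sets are equal iff they have exactly the same elements.
A = {15, 18, 22, 28}
B = {6, 26}
Differences: {6, 15, 18, 22, 26, 28}
A ≠ B

No, A ≠ B


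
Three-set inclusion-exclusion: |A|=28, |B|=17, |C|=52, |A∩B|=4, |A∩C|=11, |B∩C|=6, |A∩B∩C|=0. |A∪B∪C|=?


|A∪B∪C| = |A|+|B|+|C| - |A∩B|-|A∩C|-|B∩C| + |A∩B∩C|
= 28+17+52 - 4-11-6 + 0
= 97 - 21 + 0
= 76

|A ∪ B ∪ C| = 76


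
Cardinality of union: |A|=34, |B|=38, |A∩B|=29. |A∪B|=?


|A ∪ B| = |A| + |B| - |A ∩ B|
= 34 + 38 - 29
= 43

|A ∪ B| = 43


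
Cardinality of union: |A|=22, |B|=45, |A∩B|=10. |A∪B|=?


|A ∪ B| = |A| + |B| - |A ∩ B|
= 22 + 45 - 10
= 57

|A ∪ B| = 57


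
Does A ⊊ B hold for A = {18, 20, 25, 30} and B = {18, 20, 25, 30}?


A ⊂ B requires: A ⊆ B AND A ≠ B.
A ⊆ B? Yes
A = B? Yes
A = B, so A is not a PROPER subset.

No, A is not a proper subset of B


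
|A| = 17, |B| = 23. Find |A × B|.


|A × B| = |A| × |B|
= 17 × 23
= 391

|A × B| = 391


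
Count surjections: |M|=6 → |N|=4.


n = |M| = 6, k = |N| = 4. Surjections via inclusion-exclusion:
S(n,k) = Σ(-1)^i × C(k,i) × (k-i)^n, i=0 to k
i=0: (-1)^0×C(4,0)×4^6 = 4096
i=1: (-1)^1×C(4,1)×3^6 = -2916
i=2: (-1)^2×C(4,2)×2^6 = 384
i=3: (-1)^3×C(4,3)×1^6 = -4
i=4: (-1)^4×C(4,4)×0^6 = 0
Total = 1560

Number of surjections = 1560


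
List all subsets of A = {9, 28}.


|A| = 2, so |P(A)| = 2^2 = 4
Enumerate subsets by cardinality (0 to 2):
∅, {9}, {28}, {9, 28}

P(A) has 4 subsets: ∅, {9}, {28}, {9, 28}


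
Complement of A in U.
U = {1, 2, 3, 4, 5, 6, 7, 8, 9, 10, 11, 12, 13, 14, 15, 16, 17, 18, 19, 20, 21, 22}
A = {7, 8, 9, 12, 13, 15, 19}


Aᶜ = U \ A = elements in U but not in A
U = {1, 2, 3, 4, 5, 6, 7, 8, 9, 10, 11, 12, 13, 14, 15, 16, 17, 18, 19, 20, 21, 22}
A = {7, 8, 9, 12, 13, 15, 19}
Aᶜ = {1, 2, 3, 4, 5, 6, 10, 11, 14, 16, 17, 18, 20, 21, 22}

Aᶜ = {1, 2, 3, 4, 5, 6, 10, 11, 14, 16, 17, 18, 20, 21, 22}


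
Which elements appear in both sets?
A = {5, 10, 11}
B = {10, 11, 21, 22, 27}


A ∩ B = elements in both A and B
A = {5, 10, 11}
B = {10, 11, 21, 22, 27}
A ∩ B = {10, 11}

A ∩ B = {10, 11}


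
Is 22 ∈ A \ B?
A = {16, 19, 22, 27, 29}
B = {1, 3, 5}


A = {16, 19, 22, 27, 29}, B = {1, 3, 5}
A \ B = elements in A but not in B
A \ B = {16, 19, 22, 27, 29}
Checking if 22 ∈ A \ B
22 is in A \ B → True

22 ∈ A \ B


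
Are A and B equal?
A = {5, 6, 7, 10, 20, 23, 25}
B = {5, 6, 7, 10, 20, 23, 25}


Two sets are equal iff they have exactly the same elements.
A = {5, 6, 7, 10, 20, 23, 25}
B = {5, 6, 7, 10, 20, 23, 25}
Same elements → A = B

Yes, A = B


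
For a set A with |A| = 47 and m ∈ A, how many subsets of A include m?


Subsets of A containing m correspond to subsets of A \ {m}, which has 46 elements.
Count = 2^(n-1) = 2^46
= 70368744177664

Number of subsets containing m = 70368744177664


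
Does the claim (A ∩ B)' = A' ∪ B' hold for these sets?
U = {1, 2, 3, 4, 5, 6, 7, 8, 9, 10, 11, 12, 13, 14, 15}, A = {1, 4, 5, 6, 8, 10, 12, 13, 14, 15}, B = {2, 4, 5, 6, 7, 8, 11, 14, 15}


LHS: A ∩ B = {4, 5, 6, 8, 14, 15}
(A ∩ B)' = U \ (A ∩ B) = {1, 2, 3, 7, 9, 10, 11, 12, 13}
A' = {2, 3, 7, 9, 11}, B' = {1, 3, 9, 10, 12, 13}
Claimed RHS: A' ∪ B' = {1, 2, 3, 7, 9, 10, 11, 12, 13}
Identity is VALID: LHS = RHS = {1, 2, 3, 7, 9, 10, 11, 12, 13} ✓

Identity is valid. (A ∩ B)' = A' ∪ B' = {1, 2, 3, 7, 9, 10, 11, 12, 13}


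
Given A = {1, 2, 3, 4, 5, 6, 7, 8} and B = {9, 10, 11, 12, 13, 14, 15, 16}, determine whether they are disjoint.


Disjoint means A ∩ B = ∅.
A ∩ B = ∅
A ∩ B = ∅, so A and B are disjoint.

Yes, A and B are disjoint


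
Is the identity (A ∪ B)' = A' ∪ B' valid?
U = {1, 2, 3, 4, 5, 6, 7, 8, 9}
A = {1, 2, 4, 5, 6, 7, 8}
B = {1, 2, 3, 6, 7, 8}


LHS: A ∪ B = {1, 2, 3, 4, 5, 6, 7, 8}
(A ∪ B)' = U \ (A ∪ B) = {9}
A' = {3, 9}, B' = {4, 5, 9}
Claimed RHS: A' ∪ B' = {3, 4, 5, 9}
Identity is INVALID: LHS = {9} but the RHS claimed here equals {3, 4, 5, 9}. The correct form is (A ∪ B)' = A' ∩ B'.

Identity is invalid: (A ∪ B)' = {9} but A' ∪ B' = {3, 4, 5, 9}. The correct De Morgan law is (A ∪ B)' = A' ∩ B'.


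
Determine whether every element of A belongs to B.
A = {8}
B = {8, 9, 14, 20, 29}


A ⊆ B means every element of A is in B.
All elements of A are in B.
So A ⊆ B.

Yes, A ⊆ B


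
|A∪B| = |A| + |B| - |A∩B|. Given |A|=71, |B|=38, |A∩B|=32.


|A ∪ B| = |A| + |B| - |A ∩ B|
= 71 + 38 - 32
= 77

|A ∪ B| = 77


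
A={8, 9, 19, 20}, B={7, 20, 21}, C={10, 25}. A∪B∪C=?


A ∪ B = {7, 8, 9, 19, 20, 21}
(A ∪ B) ∪ C = {7, 8, 9, 10, 19, 20, 21, 25}

A ∪ B ∪ C = {7, 8, 9, 10, 19, 20, 21, 25}


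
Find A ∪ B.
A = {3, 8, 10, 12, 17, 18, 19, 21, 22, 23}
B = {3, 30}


A ∪ B = all elements in A or B (or both)
A = {3, 8, 10, 12, 17, 18, 19, 21, 22, 23}
B = {3, 30}
A ∪ B = {3, 8, 10, 12, 17, 18, 19, 21, 22, 23, 30}

A ∪ B = {3, 8, 10, 12, 17, 18, 19, 21, 22, 23, 30}


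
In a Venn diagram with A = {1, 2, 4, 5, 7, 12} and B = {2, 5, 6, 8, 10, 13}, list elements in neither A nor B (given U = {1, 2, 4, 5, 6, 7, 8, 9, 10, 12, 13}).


A = {1, 2, 4, 5, 7, 12}
B = {2, 5, 6, 8, 10, 13}
Region: in neither A nor B (given U = {1, 2, 4, 5, 6, 7, 8, 9, 10, 12, 13})
Elements: {9}

Elements in neither A nor B (given U = {1, 2, 4, 5, 6, 7, 8, 9, 10, 12, 13}): {9}


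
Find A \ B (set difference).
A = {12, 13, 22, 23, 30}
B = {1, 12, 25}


A \ B = elements in A but not in B
A = {12, 13, 22, 23, 30}
B = {1, 12, 25}
Remove from A any elements in B
A \ B = {13, 22, 23, 30}

A \ B = {13, 22, 23, 30}


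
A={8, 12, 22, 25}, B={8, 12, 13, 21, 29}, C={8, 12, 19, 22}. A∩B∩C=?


A ∩ B = {8, 12}
(A ∩ B) ∩ C = {8, 12}

A ∩ B ∩ C = {8, 12}


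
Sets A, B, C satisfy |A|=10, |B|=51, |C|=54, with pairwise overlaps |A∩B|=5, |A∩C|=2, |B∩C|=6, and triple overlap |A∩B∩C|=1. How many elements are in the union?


|A∪B∪C| = |A|+|B|+|C| - |A∩B|-|A∩C|-|B∩C| + |A∩B∩C|
= 10+51+54 - 5-2-6 + 1
= 115 - 13 + 1
= 103

|A ∪ B ∪ C| = 103


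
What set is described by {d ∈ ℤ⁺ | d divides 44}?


Checking each candidate:
Condition: positive divisors of 44
Result = {1, 2, 4, 11, 22, 44}

{1, 2, 4, 11, 22, 44}


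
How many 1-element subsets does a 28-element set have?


C(n,k) = n! / (k!(n-k)!)
C(28,1) = 28! / (1!27!)
= 28

C(28,1) = 28


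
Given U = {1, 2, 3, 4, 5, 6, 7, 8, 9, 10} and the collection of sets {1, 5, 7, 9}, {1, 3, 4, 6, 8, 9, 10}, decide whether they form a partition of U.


A partition requires: (1) non-empty parts, (2) pairwise disjoint, (3) union = U
Parts: {1, 5, 7, 9}, {1, 3, 4, 6, 8, 9, 10}
Union of parts: {1, 3, 4, 5, 6, 7, 8, 9, 10}
U = {1, 2, 3, 4, 5, 6, 7, 8, 9, 10}
All non-empty? True
Pairwise disjoint? False
Covers U? False

No, not a valid partition


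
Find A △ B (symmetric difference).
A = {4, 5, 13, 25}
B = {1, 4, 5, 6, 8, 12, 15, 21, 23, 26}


A △ B = (A \ B) ∪ (B \ A) = elements in exactly one of A or B
A \ B = {13, 25}
B \ A = {1, 6, 8, 12, 15, 21, 23, 26}
A △ B = {1, 6, 8, 12, 13, 15, 21, 23, 25, 26}

A △ B = {1, 6, 8, 12, 13, 15, 21, 23, 25, 26}


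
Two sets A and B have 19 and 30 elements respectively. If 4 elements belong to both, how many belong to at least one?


|A ∪ B| = |A| + |B| - |A ∩ B|
= 19 + 30 - 4
= 45

|A ∪ B| = 45


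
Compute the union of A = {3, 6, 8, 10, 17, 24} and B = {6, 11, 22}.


A ∪ B = all elements in A or B (or both)
A = {3, 6, 8, 10, 17, 24}
B = {6, 11, 22}
A ∪ B = {3, 6, 8, 10, 11, 17, 22, 24}

A ∪ B = {3, 6, 8, 10, 11, 17, 22, 24}


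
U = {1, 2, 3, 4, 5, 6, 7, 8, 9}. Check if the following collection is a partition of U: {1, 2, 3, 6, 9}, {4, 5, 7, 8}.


A partition requires: (1) non-empty parts, (2) pairwise disjoint, (3) union = U
Parts: {1, 2, 3, 6, 9}, {4, 5, 7, 8}
Union of parts: {1, 2, 3, 4, 5, 6, 7, 8, 9}
U = {1, 2, 3, 4, 5, 6, 7, 8, 9}
All non-empty? True
Pairwise disjoint? True
Covers U? True

Yes, valid partition


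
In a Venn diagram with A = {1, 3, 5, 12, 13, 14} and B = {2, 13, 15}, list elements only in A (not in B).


A = {1, 3, 5, 12, 13, 14}
B = {2, 13, 15}
Region: only in A (not in B)
Elements: {1, 3, 5, 12, 14}

Elements only in A (not in B): {1, 3, 5, 12, 14}


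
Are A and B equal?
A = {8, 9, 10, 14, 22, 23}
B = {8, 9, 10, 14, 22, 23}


Two sets are equal iff they have exactly the same elements.
A = {8, 9, 10, 14, 22, 23}
B = {8, 9, 10, 14, 22, 23}
Same elements → A = B

Yes, A = B


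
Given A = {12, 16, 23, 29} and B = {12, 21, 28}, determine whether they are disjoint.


Disjoint means A ∩ B = ∅.
A ∩ B = {12}
A ∩ B ≠ ∅, so A and B are NOT disjoint.

No, A and B are not disjoint (A ∩ B = {12})


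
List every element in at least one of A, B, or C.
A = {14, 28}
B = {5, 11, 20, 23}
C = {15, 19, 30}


A ∪ B = {5, 11, 14, 20, 23, 28}
(A ∪ B) ∪ C = {5, 11, 14, 15, 19, 20, 23, 28, 30}

A ∪ B ∪ C = {5, 11, 14, 15, 19, 20, 23, 28, 30}


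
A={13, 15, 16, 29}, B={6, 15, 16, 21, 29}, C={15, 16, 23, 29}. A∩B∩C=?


A ∩ B = {15, 16, 29}
(A ∩ B) ∩ C = {15, 16, 29}

A ∩ B ∩ C = {15, 16, 29}


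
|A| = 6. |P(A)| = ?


Number of subsets = 2^n
= 2^6
= 64

|P(A)| = 64


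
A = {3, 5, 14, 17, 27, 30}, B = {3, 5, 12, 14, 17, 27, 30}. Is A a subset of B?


A ⊆ B means every element of A is in B.
All elements of A are in B.
So A ⊆ B.

Yes, A ⊆ B


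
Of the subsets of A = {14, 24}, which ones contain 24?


A subset of A contains 24 iff the remaining 1 elements form any subset of A \ {24}.
Count: 2^(n-1) = 2^1 = 2
Subsets containing 24: {24}, {14, 24}

Subsets containing 24 (2 total): {24}, {14, 24}


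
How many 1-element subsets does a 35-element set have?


C(n,k) = n! / (k!(n-k)!)
C(35,1) = 35! / (1!34!)
= 35

C(35,1) = 35


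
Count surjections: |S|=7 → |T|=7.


n = |S| = 7, k = |T| = 7. Surjections via inclusion-exclusion:
S(n,k) = Σ(-1)^i × C(k,i) × (k-i)^n, i=0 to k
i=0: (-1)^0×C(7,0)×7^7 = 823543
i=1: (-1)^1×C(7,1)×6^7 = -1959552
i=2: (-1)^2×C(7,2)×5^7 = 1640625
i=3: (-1)^3×C(7,3)×4^7 = -573440
i=4: (-1)^4×C(7,4)×3^7 = 76545
i=5: (-1)^5×C(7,5)×2^7 = -2688
i=6: (-1)^6×C(7,6)×1^7 = 7
i=7: (-1)^7×C(7,7)×0^7 = 0
Total = 5040

Number of surjections = 5040


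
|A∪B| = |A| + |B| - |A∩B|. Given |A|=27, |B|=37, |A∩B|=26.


|A ∪ B| = |A| + |B| - |A ∩ B|
= 27 + 37 - 26
= 38

|A ∪ B| = 38


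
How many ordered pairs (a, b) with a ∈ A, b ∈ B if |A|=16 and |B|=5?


|A × B| = |A| × |B|
= 16 × 5
= 80

|A × B| = 80


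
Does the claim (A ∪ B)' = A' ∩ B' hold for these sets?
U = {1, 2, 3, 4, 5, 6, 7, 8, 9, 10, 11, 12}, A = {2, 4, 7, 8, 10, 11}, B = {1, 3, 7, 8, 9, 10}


LHS: A ∪ B = {1, 2, 3, 4, 7, 8, 9, 10, 11}
(A ∪ B)' = U \ (A ∪ B) = {5, 6, 12}
A' = {1, 3, 5, 6, 9, 12}, B' = {2, 4, 5, 6, 11, 12}
Claimed RHS: A' ∩ B' = {5, 6, 12}
Identity is VALID: LHS = RHS = {5, 6, 12} ✓

Identity is valid. (A ∪ B)' = A' ∩ B' = {5, 6, 12}


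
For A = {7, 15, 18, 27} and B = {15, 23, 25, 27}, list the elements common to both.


A ∩ B = elements in both A and B
A = {7, 15, 18, 27}
B = {15, 23, 25, 27}
A ∩ B = {15, 27}

A ∩ B = {15, 27}


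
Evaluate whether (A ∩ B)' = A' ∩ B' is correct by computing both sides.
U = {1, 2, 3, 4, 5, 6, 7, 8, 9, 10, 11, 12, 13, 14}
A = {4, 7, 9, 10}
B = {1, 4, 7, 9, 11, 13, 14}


LHS: A ∩ B = {4, 7, 9}
(A ∩ B)' = U \ (A ∩ B) = {1, 2, 3, 5, 6, 8, 10, 11, 12, 13, 14}
A' = {1, 2, 3, 5, 6, 8, 11, 12, 13, 14}, B' = {2, 3, 5, 6, 8, 10, 12}
Claimed RHS: A' ∩ B' = {2, 3, 5, 6, 8, 12}
Identity is INVALID: LHS = {1, 2, 3, 5, 6, 8, 10, 11, 12, 13, 14} but the RHS claimed here equals {2, 3, 5, 6, 8, 12}. The correct form is (A ∩ B)' = A' ∪ B'.

Identity is invalid: (A ∩ B)' = {1, 2, 3, 5, 6, 8, 10, 11, 12, 13, 14} but A' ∩ B' = {2, 3, 5, 6, 8, 12}. The correct De Morgan law is (A ∩ B)' = A' ∪ B'.


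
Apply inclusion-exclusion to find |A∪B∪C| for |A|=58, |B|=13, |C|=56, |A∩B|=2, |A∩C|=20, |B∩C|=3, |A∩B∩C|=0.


|A∪B∪C| = |A|+|B|+|C| - |A∩B|-|A∩C|-|B∩C| + |A∩B∩C|
= 58+13+56 - 2-20-3 + 0
= 127 - 25 + 0
= 102

|A ∪ B ∪ C| = 102


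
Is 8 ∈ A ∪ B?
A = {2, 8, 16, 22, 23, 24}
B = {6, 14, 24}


A = {2, 8, 16, 22, 23, 24}, B = {6, 14, 24}
A ∪ B = all elements in A or B
A ∪ B = {2, 6, 8, 14, 16, 22, 23, 24}
Checking if 8 ∈ A ∪ B
8 is in A ∪ B → True

8 ∈ A ∪ B


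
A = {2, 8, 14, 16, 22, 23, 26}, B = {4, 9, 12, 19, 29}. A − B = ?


A \ B = elements in A but not in B
A = {2, 8, 14, 16, 22, 23, 26}
B = {4, 9, 12, 19, 29}
Remove from A any elements in B
A \ B = {2, 8, 14, 16, 22, 23, 26}

A \ B = {2, 8, 14, 16, 22, 23, 26}


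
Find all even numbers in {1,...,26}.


Checking each candidate:
Condition: even numbers in {1,...,26}
Result = {2, 4, 6, 8, 10, 12, 14, 16, 18, 20, 22, 24, 26}

{2, 4, 6, 8, 10, 12, 14, 16, 18, 20, 22, 24, 26}


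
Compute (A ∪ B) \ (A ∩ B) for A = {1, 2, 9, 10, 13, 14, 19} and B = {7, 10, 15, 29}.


A △ B = (A \ B) ∪ (B \ A) = elements in exactly one of A or B
A \ B = {1, 2, 9, 13, 14, 19}
B \ A = {7, 15, 29}
A △ B = {1, 2, 7, 9, 13, 14, 15, 19, 29}

A △ B = {1, 2, 7, 9, 13, 14, 15, 19, 29}


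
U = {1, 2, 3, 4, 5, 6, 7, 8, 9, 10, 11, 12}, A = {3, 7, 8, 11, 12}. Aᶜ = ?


Aᶜ = U \ A = elements in U but not in A
U = {1, 2, 3, 4, 5, 6, 7, 8, 9, 10, 11, 12}
A = {3, 7, 8, 11, 12}
Aᶜ = {1, 2, 4, 5, 6, 9, 10}

Aᶜ = {1, 2, 4, 5, 6, 9, 10}


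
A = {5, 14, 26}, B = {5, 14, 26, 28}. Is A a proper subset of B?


A ⊂ B requires: A ⊆ B AND A ≠ B.
A ⊆ B? Yes
A = B? No
A ⊂ B: Yes (A is a proper subset of B)

Yes, A ⊂ B


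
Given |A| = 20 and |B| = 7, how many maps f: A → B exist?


Each of |A| = 20 inputs maps to any of |B| = 7 outputs.
# functions = |B|^|A| = 7^20
= 79792266297612001

Number of functions = 79792266297612001


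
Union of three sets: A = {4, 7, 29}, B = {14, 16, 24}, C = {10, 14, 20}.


A ∪ B = {4, 7, 14, 16, 24, 29}
(A ∪ B) ∪ C = {4, 7, 10, 14, 16, 20, 24, 29}

A ∪ B ∪ C = {4, 7, 10, 14, 16, 20, 24, 29}


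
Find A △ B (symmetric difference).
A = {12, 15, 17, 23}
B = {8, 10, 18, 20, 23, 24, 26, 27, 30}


A △ B = (A \ B) ∪ (B \ A) = elements in exactly one of A or B
A \ B = {12, 15, 17}
B \ A = {8, 10, 18, 20, 24, 26, 27, 30}
A △ B = {8, 10, 12, 15, 17, 18, 20, 24, 26, 27, 30}

A △ B = {8, 10, 12, 15, 17, 18, 20, 24, 26, 27, 30}


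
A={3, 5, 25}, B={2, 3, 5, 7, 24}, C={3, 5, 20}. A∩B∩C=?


A ∩ B = {3, 5}
(A ∩ B) ∩ C = {3, 5}

A ∩ B ∩ C = {3, 5}


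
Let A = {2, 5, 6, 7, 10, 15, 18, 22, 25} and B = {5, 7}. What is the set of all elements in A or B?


A ∪ B = all elements in A or B (or both)
A = {2, 5, 6, 7, 10, 15, 18, 22, 25}
B = {5, 7}
A ∪ B = {2, 5, 6, 7, 10, 15, 18, 22, 25}

A ∪ B = {2, 5, 6, 7, 10, 15, 18, 22, 25}


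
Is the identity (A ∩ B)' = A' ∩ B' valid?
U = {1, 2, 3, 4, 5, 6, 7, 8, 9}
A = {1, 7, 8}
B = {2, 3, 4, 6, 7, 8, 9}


LHS: A ∩ B = {7, 8}
(A ∩ B)' = U \ (A ∩ B) = {1, 2, 3, 4, 5, 6, 9}
A' = {2, 3, 4, 5, 6, 9}, B' = {1, 5}
Claimed RHS: A' ∩ B' = {5}
Identity is INVALID: LHS = {1, 2, 3, 4, 5, 6, 9} but the RHS claimed here equals {5}. The correct form is (A ∩ B)' = A' ∪ B'.

Identity is invalid: (A ∩ B)' = {1, 2, 3, 4, 5, 6, 9} but A' ∩ B' = {5}. The correct De Morgan law is (A ∩ B)' = A' ∪ B'.


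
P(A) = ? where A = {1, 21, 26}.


|A| = 3, so |P(A)| = 2^3 = 8
Enumerate subsets by cardinality (0 to 3):
∅, {1}, {21}, {26}, {1, 21}, {1, 26}, {21, 26}, {1, 21, 26}

P(A) has 8 subsets: ∅, {1}, {21}, {26}, {1, 21}, {1, 26}, {21, 26}, {1, 21, 26}


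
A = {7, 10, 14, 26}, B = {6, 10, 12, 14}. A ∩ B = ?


A ∩ B = elements in both A and B
A = {7, 10, 14, 26}
B = {6, 10, 12, 14}
A ∩ B = {10, 14}

A ∩ B = {10, 14}


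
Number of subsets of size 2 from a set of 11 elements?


C(n,k) = n! / (k!(n-k)!)
C(11,2) = 11! / (2!9!)
= 55

C(11,2) = 55


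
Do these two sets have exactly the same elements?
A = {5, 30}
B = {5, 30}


Two sets are equal iff they have exactly the same elements.
A = {5, 30}
B = {5, 30}
Same elements → A = B

Yes, A = B


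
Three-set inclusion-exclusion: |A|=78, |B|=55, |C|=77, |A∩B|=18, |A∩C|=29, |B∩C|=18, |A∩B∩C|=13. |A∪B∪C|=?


|A∪B∪C| = |A|+|B|+|C| - |A∩B|-|A∩C|-|B∩C| + |A∩B∩C|
= 78+55+77 - 18-29-18 + 13
= 210 - 65 + 13
= 158

|A ∪ B ∪ C| = 158


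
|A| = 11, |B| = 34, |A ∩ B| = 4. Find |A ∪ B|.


|A ∪ B| = |A| + |B| - |A ∩ B|
= 11 + 34 - 4
= 41

|A ∪ B| = 41


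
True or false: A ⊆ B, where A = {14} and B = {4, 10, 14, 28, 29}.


A ⊆ B means every element of A is in B.
All elements of A are in B.
So A ⊆ B.

Yes, A ⊆ B


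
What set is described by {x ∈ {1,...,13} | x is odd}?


Checking each candidate:
Condition: odd numbers in {1,...,13}
Result = {1, 3, 5, 7, 9, 11, 13}

{1, 3, 5, 7, 9, 11, 13}


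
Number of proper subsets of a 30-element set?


Total subsets = 2^n = 2^30 = 1073741824
Proper subsets exclude the set itself: 2^n - 1
= 1073741824 - 1
= 1073741823

Number of proper subsets = 1073741823


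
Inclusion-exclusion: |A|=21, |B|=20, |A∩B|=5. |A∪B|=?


|A ∪ B| = |A| + |B| - |A ∩ B|
= 21 + 20 - 5
= 36

|A ∪ B| = 36


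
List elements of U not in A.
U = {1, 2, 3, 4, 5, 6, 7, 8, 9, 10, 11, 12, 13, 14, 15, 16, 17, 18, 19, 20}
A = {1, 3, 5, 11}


Aᶜ = U \ A = elements in U but not in A
U = {1, 2, 3, 4, 5, 6, 7, 8, 9, 10, 11, 12, 13, 14, 15, 16, 17, 18, 19, 20}
A = {1, 3, 5, 11}
Aᶜ = {2, 4, 6, 7, 8, 9, 10, 12, 13, 14, 15, 16, 17, 18, 19, 20}

Aᶜ = {2, 4, 6, 7, 8, 9, 10, 12, 13, 14, 15, 16, 17, 18, 19, 20}


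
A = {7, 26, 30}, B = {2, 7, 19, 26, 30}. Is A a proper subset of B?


A ⊂ B requires: A ⊆ B AND A ≠ B.
A ⊆ B? Yes
A = B? No
A ⊂ B: Yes (A is a proper subset of B)

Yes, A ⊂ B


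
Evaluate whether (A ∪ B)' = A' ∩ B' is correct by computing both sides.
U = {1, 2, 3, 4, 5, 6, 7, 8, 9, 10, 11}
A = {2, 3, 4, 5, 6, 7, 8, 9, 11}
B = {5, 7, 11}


LHS: A ∪ B = {2, 3, 4, 5, 6, 7, 8, 9, 11}
(A ∪ B)' = U \ (A ∪ B) = {1, 10}
A' = {1, 10}, B' = {1, 2, 3, 4, 6, 8, 9, 10}
Claimed RHS: A' ∩ B' = {1, 10}
Identity is VALID: LHS = RHS = {1, 10} ✓

Identity is valid. (A ∪ B)' = A' ∩ B' = {1, 10}


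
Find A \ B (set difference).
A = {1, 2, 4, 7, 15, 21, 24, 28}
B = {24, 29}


A \ B = elements in A but not in B
A = {1, 2, 4, 7, 15, 21, 24, 28}
B = {24, 29}
Remove from A any elements in B
A \ B = {1, 2, 4, 7, 15, 21, 28}

A \ B = {1, 2, 4, 7, 15, 21, 28}


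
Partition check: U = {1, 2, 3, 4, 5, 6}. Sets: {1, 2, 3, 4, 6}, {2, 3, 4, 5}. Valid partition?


A partition requires: (1) non-empty parts, (2) pairwise disjoint, (3) union = U
Parts: {1, 2, 3, 4, 6}, {2, 3, 4, 5}
Union of parts: {1, 2, 3, 4, 5, 6}
U = {1, 2, 3, 4, 5, 6}
All non-empty? True
Pairwise disjoint? False
Covers U? True

No, not a valid partition


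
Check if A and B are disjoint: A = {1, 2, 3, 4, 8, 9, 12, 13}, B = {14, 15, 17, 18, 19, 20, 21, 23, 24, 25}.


Disjoint means A ∩ B = ∅.
A ∩ B = ∅
A ∩ B = ∅, so A and B are disjoint.

Yes, A and B are disjoint


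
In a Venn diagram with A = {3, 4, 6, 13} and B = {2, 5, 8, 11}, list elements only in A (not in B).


A = {3, 4, 6, 13}
B = {2, 5, 8, 11}
Region: only in A (not in B)
Elements: {3, 4, 6, 13}

Elements only in A (not in B): {3, 4, 6, 13}


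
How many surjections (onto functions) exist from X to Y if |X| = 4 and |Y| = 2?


n = |X| = 4, k = |Y| = 2. Surjections via inclusion-exclusion:
S(n,k) = Σ(-1)^i × C(k,i) × (k-i)^n, i=0 to k
i=0: (-1)^0×C(2,0)×2^4 = 16
i=1: (-1)^1×C(2,1)×1^4 = -2
i=2: (-1)^2×C(2,2)×0^4 = 0
Total = 14

Number of surjections = 14
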